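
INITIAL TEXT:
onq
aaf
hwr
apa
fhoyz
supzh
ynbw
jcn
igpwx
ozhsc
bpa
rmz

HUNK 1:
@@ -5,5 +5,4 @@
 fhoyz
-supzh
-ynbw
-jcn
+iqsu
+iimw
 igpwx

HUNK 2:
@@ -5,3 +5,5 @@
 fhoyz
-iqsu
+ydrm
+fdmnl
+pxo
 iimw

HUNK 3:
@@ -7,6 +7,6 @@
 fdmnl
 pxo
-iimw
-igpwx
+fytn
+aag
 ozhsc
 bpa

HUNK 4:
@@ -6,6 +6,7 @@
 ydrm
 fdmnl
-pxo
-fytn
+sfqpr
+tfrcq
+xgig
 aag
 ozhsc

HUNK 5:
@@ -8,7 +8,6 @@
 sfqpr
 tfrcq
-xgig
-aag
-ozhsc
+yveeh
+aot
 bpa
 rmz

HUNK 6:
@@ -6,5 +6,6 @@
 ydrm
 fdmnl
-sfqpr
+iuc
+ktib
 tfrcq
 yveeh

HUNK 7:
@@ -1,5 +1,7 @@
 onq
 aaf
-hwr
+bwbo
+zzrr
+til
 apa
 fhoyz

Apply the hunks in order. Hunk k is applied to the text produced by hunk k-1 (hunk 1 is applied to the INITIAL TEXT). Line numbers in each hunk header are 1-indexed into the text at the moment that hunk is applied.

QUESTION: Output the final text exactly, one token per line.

Hunk 1: at line 5 remove [supzh,ynbw,jcn] add [iqsu,iimw] -> 11 lines: onq aaf hwr apa fhoyz iqsu iimw igpwx ozhsc bpa rmz
Hunk 2: at line 5 remove [iqsu] add [ydrm,fdmnl,pxo] -> 13 lines: onq aaf hwr apa fhoyz ydrm fdmnl pxo iimw igpwx ozhsc bpa rmz
Hunk 3: at line 7 remove [iimw,igpwx] add [fytn,aag] -> 13 lines: onq aaf hwr apa fhoyz ydrm fdmnl pxo fytn aag ozhsc bpa rmz
Hunk 4: at line 6 remove [pxo,fytn] add [sfqpr,tfrcq,xgig] -> 14 lines: onq aaf hwr apa fhoyz ydrm fdmnl sfqpr tfrcq xgig aag ozhsc bpa rmz
Hunk 5: at line 8 remove [xgig,aag,ozhsc] add [yveeh,aot] -> 13 lines: onq aaf hwr apa fhoyz ydrm fdmnl sfqpr tfrcq yveeh aot bpa rmz
Hunk 6: at line 6 remove [sfqpr] add [iuc,ktib] -> 14 lines: onq aaf hwr apa fhoyz ydrm fdmnl iuc ktib tfrcq yveeh aot bpa rmz
Hunk 7: at line 1 remove [hwr] add [bwbo,zzrr,til] -> 16 lines: onq aaf bwbo zzrr til apa fhoyz ydrm fdmnl iuc ktib tfrcq yveeh aot bpa rmz

Answer: onq
aaf
bwbo
zzrr
til
apa
fhoyz
ydrm
fdmnl
iuc
ktib
tfrcq
yveeh
aot
bpa
rmz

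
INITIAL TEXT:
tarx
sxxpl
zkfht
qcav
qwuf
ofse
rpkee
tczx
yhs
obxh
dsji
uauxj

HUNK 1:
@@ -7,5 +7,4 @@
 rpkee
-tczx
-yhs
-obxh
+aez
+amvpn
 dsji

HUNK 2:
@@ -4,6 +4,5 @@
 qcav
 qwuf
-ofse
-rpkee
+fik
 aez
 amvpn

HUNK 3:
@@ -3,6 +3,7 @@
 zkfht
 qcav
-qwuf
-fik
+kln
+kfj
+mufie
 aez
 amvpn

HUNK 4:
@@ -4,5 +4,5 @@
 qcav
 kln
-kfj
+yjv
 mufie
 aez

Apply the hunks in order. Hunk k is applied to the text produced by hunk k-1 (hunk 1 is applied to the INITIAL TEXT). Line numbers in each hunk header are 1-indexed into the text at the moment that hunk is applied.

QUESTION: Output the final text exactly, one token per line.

Answer: tarx
sxxpl
zkfht
qcav
kln
yjv
mufie
aez
amvpn
dsji
uauxj

Derivation:
Hunk 1: at line 7 remove [tczx,yhs,obxh] add [aez,amvpn] -> 11 lines: tarx sxxpl zkfht qcav qwuf ofse rpkee aez amvpn dsji uauxj
Hunk 2: at line 4 remove [ofse,rpkee] add [fik] -> 10 lines: tarx sxxpl zkfht qcav qwuf fik aez amvpn dsji uauxj
Hunk 3: at line 3 remove [qwuf,fik] add [kln,kfj,mufie] -> 11 lines: tarx sxxpl zkfht qcav kln kfj mufie aez amvpn dsji uauxj
Hunk 4: at line 4 remove [kfj] add [yjv] -> 11 lines: tarx sxxpl zkfht qcav kln yjv mufie aez amvpn dsji uauxj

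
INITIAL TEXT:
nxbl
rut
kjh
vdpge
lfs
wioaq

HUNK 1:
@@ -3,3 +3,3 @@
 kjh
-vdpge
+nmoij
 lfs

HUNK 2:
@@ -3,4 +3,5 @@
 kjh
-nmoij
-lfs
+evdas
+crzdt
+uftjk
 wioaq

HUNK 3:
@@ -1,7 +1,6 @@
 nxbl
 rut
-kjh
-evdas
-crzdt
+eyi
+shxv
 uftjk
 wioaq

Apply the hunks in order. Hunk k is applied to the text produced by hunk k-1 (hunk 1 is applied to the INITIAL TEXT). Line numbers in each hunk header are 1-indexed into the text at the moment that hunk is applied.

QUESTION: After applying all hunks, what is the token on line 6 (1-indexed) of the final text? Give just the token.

Hunk 1: at line 3 remove [vdpge] add [nmoij] -> 6 lines: nxbl rut kjh nmoij lfs wioaq
Hunk 2: at line 3 remove [nmoij,lfs] add [evdas,crzdt,uftjk] -> 7 lines: nxbl rut kjh evdas crzdt uftjk wioaq
Hunk 3: at line 1 remove [kjh,evdas,crzdt] add [eyi,shxv] -> 6 lines: nxbl rut eyi shxv uftjk wioaq
Final line 6: wioaq

Answer: wioaq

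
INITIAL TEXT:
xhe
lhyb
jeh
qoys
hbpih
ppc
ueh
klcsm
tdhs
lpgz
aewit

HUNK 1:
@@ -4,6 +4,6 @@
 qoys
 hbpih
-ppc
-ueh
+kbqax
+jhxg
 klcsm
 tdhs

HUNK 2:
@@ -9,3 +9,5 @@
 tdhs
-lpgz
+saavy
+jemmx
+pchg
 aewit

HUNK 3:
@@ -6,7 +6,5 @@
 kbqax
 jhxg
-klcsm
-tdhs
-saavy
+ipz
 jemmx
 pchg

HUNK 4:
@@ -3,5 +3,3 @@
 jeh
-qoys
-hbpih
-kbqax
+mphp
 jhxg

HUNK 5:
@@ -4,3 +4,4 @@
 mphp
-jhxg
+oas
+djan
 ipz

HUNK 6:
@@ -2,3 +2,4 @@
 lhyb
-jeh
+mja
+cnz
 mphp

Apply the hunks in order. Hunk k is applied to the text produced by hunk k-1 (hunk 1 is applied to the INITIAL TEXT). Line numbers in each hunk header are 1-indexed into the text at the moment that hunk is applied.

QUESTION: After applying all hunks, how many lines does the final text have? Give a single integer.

Answer: 11

Derivation:
Hunk 1: at line 4 remove [ppc,ueh] add [kbqax,jhxg] -> 11 lines: xhe lhyb jeh qoys hbpih kbqax jhxg klcsm tdhs lpgz aewit
Hunk 2: at line 9 remove [lpgz] add [saavy,jemmx,pchg] -> 13 lines: xhe lhyb jeh qoys hbpih kbqax jhxg klcsm tdhs saavy jemmx pchg aewit
Hunk 3: at line 6 remove [klcsm,tdhs,saavy] add [ipz] -> 11 lines: xhe lhyb jeh qoys hbpih kbqax jhxg ipz jemmx pchg aewit
Hunk 4: at line 3 remove [qoys,hbpih,kbqax] add [mphp] -> 9 lines: xhe lhyb jeh mphp jhxg ipz jemmx pchg aewit
Hunk 5: at line 4 remove [jhxg] add [oas,djan] -> 10 lines: xhe lhyb jeh mphp oas djan ipz jemmx pchg aewit
Hunk 6: at line 2 remove [jeh] add [mja,cnz] -> 11 lines: xhe lhyb mja cnz mphp oas djan ipz jemmx pchg aewit
Final line count: 11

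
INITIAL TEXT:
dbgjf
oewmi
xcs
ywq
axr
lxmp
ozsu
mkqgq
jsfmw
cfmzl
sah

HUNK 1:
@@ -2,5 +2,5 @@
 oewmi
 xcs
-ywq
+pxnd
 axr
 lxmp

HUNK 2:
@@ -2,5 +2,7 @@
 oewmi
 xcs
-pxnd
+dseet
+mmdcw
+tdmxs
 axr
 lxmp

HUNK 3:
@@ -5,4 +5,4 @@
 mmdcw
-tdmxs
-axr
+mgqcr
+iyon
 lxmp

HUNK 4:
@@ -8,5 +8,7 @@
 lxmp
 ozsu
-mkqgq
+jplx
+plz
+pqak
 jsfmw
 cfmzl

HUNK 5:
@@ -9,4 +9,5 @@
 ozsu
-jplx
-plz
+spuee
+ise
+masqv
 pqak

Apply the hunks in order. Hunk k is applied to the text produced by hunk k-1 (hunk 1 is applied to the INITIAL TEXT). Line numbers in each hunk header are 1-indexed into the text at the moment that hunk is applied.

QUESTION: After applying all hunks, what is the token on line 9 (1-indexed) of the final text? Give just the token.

Hunk 1: at line 2 remove [ywq] add [pxnd] -> 11 lines: dbgjf oewmi xcs pxnd axr lxmp ozsu mkqgq jsfmw cfmzl sah
Hunk 2: at line 2 remove [pxnd] add [dseet,mmdcw,tdmxs] -> 13 lines: dbgjf oewmi xcs dseet mmdcw tdmxs axr lxmp ozsu mkqgq jsfmw cfmzl sah
Hunk 3: at line 5 remove [tdmxs,axr] add [mgqcr,iyon] -> 13 lines: dbgjf oewmi xcs dseet mmdcw mgqcr iyon lxmp ozsu mkqgq jsfmw cfmzl sah
Hunk 4: at line 8 remove [mkqgq] add [jplx,plz,pqak] -> 15 lines: dbgjf oewmi xcs dseet mmdcw mgqcr iyon lxmp ozsu jplx plz pqak jsfmw cfmzl sah
Hunk 5: at line 9 remove [jplx,plz] add [spuee,ise,masqv] -> 16 lines: dbgjf oewmi xcs dseet mmdcw mgqcr iyon lxmp ozsu spuee ise masqv pqak jsfmw cfmzl sah
Final line 9: ozsu

Answer: ozsu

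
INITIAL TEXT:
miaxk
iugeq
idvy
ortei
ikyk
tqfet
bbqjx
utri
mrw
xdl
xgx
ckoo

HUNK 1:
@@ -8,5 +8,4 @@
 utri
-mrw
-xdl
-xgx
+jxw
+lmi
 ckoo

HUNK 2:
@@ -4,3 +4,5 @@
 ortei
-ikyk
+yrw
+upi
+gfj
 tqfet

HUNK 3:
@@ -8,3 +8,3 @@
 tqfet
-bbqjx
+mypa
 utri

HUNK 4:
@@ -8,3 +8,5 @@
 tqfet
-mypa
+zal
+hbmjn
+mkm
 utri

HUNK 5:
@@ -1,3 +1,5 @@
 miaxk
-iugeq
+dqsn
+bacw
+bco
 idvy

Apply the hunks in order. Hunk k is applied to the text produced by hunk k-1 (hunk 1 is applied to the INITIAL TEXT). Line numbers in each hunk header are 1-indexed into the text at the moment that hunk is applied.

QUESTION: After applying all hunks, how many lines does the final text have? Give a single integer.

Answer: 17

Derivation:
Hunk 1: at line 8 remove [mrw,xdl,xgx] add [jxw,lmi] -> 11 lines: miaxk iugeq idvy ortei ikyk tqfet bbqjx utri jxw lmi ckoo
Hunk 2: at line 4 remove [ikyk] add [yrw,upi,gfj] -> 13 lines: miaxk iugeq idvy ortei yrw upi gfj tqfet bbqjx utri jxw lmi ckoo
Hunk 3: at line 8 remove [bbqjx] add [mypa] -> 13 lines: miaxk iugeq idvy ortei yrw upi gfj tqfet mypa utri jxw lmi ckoo
Hunk 4: at line 8 remove [mypa] add [zal,hbmjn,mkm] -> 15 lines: miaxk iugeq idvy ortei yrw upi gfj tqfet zal hbmjn mkm utri jxw lmi ckoo
Hunk 5: at line 1 remove [iugeq] add [dqsn,bacw,bco] -> 17 lines: miaxk dqsn bacw bco idvy ortei yrw upi gfj tqfet zal hbmjn mkm utri jxw lmi ckoo
Final line count: 17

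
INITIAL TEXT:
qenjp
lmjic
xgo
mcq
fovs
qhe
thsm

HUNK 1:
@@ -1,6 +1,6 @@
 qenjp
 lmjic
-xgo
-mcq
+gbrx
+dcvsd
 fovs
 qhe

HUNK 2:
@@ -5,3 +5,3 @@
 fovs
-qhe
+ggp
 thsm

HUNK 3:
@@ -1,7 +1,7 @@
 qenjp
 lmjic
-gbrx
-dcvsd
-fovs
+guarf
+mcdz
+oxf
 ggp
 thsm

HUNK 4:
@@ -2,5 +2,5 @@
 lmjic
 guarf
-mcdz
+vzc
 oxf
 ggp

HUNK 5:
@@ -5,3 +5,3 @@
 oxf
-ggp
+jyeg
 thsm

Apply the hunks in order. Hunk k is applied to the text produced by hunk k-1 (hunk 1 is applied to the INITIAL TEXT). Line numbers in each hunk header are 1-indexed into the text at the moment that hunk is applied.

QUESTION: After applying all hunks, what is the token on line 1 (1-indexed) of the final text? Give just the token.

Hunk 1: at line 1 remove [xgo,mcq] add [gbrx,dcvsd] -> 7 lines: qenjp lmjic gbrx dcvsd fovs qhe thsm
Hunk 2: at line 5 remove [qhe] add [ggp] -> 7 lines: qenjp lmjic gbrx dcvsd fovs ggp thsm
Hunk 3: at line 1 remove [gbrx,dcvsd,fovs] add [guarf,mcdz,oxf] -> 7 lines: qenjp lmjic guarf mcdz oxf ggp thsm
Hunk 4: at line 2 remove [mcdz] add [vzc] -> 7 lines: qenjp lmjic guarf vzc oxf ggp thsm
Hunk 5: at line 5 remove [ggp] add [jyeg] -> 7 lines: qenjp lmjic guarf vzc oxf jyeg thsm
Final line 1: qenjp

Answer: qenjp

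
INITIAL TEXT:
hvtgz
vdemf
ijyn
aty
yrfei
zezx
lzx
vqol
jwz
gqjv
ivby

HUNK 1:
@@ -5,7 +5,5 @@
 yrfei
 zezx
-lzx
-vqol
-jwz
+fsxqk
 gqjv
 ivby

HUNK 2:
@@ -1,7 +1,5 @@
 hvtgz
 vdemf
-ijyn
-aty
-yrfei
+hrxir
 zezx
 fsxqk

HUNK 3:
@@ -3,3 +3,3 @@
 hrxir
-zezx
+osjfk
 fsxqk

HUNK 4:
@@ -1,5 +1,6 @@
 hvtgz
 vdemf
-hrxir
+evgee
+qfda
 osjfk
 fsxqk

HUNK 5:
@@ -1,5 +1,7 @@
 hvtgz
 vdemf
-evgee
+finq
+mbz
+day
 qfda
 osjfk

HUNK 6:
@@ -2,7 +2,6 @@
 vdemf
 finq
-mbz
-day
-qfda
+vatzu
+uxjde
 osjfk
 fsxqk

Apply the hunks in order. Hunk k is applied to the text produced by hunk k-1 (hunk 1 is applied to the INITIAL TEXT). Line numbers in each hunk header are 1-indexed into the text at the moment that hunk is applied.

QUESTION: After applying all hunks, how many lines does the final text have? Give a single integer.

Answer: 9

Derivation:
Hunk 1: at line 5 remove [lzx,vqol,jwz] add [fsxqk] -> 9 lines: hvtgz vdemf ijyn aty yrfei zezx fsxqk gqjv ivby
Hunk 2: at line 1 remove [ijyn,aty,yrfei] add [hrxir] -> 7 lines: hvtgz vdemf hrxir zezx fsxqk gqjv ivby
Hunk 3: at line 3 remove [zezx] add [osjfk] -> 7 lines: hvtgz vdemf hrxir osjfk fsxqk gqjv ivby
Hunk 4: at line 1 remove [hrxir] add [evgee,qfda] -> 8 lines: hvtgz vdemf evgee qfda osjfk fsxqk gqjv ivby
Hunk 5: at line 1 remove [evgee] add [finq,mbz,day] -> 10 lines: hvtgz vdemf finq mbz day qfda osjfk fsxqk gqjv ivby
Hunk 6: at line 2 remove [mbz,day,qfda] add [vatzu,uxjde] -> 9 lines: hvtgz vdemf finq vatzu uxjde osjfk fsxqk gqjv ivby
Final line count: 9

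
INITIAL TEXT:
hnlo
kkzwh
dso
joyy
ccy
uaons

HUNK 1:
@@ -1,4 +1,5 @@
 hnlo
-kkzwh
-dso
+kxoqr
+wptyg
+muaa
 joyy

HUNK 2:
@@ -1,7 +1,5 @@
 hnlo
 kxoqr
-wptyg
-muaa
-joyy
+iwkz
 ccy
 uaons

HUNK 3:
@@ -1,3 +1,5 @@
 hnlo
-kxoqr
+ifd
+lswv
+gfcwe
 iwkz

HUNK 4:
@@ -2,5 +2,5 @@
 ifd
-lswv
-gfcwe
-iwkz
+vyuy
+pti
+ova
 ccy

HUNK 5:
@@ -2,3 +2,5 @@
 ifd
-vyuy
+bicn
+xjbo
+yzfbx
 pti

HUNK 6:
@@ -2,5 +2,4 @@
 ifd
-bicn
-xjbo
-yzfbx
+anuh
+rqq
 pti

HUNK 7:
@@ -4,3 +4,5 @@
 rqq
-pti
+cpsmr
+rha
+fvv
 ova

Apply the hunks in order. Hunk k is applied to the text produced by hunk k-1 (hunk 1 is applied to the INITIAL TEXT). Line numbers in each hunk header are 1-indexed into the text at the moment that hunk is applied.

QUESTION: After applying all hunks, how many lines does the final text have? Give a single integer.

Hunk 1: at line 1 remove [kkzwh,dso] add [kxoqr,wptyg,muaa] -> 7 lines: hnlo kxoqr wptyg muaa joyy ccy uaons
Hunk 2: at line 1 remove [wptyg,muaa,joyy] add [iwkz] -> 5 lines: hnlo kxoqr iwkz ccy uaons
Hunk 3: at line 1 remove [kxoqr] add [ifd,lswv,gfcwe] -> 7 lines: hnlo ifd lswv gfcwe iwkz ccy uaons
Hunk 4: at line 2 remove [lswv,gfcwe,iwkz] add [vyuy,pti,ova] -> 7 lines: hnlo ifd vyuy pti ova ccy uaons
Hunk 5: at line 2 remove [vyuy] add [bicn,xjbo,yzfbx] -> 9 lines: hnlo ifd bicn xjbo yzfbx pti ova ccy uaons
Hunk 6: at line 2 remove [bicn,xjbo,yzfbx] add [anuh,rqq] -> 8 lines: hnlo ifd anuh rqq pti ova ccy uaons
Hunk 7: at line 4 remove [pti] add [cpsmr,rha,fvv] -> 10 lines: hnlo ifd anuh rqq cpsmr rha fvv ova ccy uaons
Final line count: 10

Answer: 10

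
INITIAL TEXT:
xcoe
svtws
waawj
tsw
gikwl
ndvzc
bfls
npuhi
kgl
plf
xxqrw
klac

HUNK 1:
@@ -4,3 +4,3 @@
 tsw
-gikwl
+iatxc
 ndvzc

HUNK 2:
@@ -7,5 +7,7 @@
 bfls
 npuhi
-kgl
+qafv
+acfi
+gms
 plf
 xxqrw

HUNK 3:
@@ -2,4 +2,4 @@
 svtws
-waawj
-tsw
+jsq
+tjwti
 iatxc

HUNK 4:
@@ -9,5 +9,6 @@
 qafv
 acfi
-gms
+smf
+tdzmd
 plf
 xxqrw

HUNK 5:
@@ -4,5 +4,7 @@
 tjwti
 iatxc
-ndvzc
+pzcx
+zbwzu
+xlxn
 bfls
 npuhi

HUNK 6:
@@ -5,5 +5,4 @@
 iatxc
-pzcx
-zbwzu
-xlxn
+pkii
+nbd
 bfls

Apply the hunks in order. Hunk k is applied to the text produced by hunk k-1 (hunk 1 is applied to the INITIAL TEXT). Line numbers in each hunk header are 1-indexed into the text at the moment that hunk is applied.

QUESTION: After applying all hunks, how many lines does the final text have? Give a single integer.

Hunk 1: at line 4 remove [gikwl] add [iatxc] -> 12 lines: xcoe svtws waawj tsw iatxc ndvzc bfls npuhi kgl plf xxqrw klac
Hunk 2: at line 7 remove [kgl] add [qafv,acfi,gms] -> 14 lines: xcoe svtws waawj tsw iatxc ndvzc bfls npuhi qafv acfi gms plf xxqrw klac
Hunk 3: at line 2 remove [waawj,tsw] add [jsq,tjwti] -> 14 lines: xcoe svtws jsq tjwti iatxc ndvzc bfls npuhi qafv acfi gms plf xxqrw klac
Hunk 4: at line 9 remove [gms] add [smf,tdzmd] -> 15 lines: xcoe svtws jsq tjwti iatxc ndvzc bfls npuhi qafv acfi smf tdzmd plf xxqrw klac
Hunk 5: at line 4 remove [ndvzc] add [pzcx,zbwzu,xlxn] -> 17 lines: xcoe svtws jsq tjwti iatxc pzcx zbwzu xlxn bfls npuhi qafv acfi smf tdzmd plf xxqrw klac
Hunk 6: at line 5 remove [pzcx,zbwzu,xlxn] add [pkii,nbd] -> 16 lines: xcoe svtws jsq tjwti iatxc pkii nbd bfls npuhi qafv acfi smf tdzmd plf xxqrw klac
Final line count: 16

Answer: 16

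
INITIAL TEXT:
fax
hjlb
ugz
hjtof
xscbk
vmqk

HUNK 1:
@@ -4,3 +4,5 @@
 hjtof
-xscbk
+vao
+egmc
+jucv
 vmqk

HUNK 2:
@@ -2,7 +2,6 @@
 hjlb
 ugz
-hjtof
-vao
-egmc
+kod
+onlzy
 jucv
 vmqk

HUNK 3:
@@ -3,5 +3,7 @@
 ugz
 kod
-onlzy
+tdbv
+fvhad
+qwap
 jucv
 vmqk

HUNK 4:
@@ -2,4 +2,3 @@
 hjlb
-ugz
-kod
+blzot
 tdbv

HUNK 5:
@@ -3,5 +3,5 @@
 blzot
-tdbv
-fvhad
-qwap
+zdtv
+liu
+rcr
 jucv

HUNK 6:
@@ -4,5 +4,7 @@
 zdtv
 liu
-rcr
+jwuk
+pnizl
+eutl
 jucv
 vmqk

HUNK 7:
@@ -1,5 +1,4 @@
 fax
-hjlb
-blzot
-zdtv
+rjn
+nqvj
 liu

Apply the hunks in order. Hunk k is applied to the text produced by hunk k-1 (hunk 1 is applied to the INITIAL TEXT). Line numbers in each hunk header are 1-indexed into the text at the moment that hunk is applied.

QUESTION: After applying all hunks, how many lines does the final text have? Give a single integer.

Hunk 1: at line 4 remove [xscbk] add [vao,egmc,jucv] -> 8 lines: fax hjlb ugz hjtof vao egmc jucv vmqk
Hunk 2: at line 2 remove [hjtof,vao,egmc] add [kod,onlzy] -> 7 lines: fax hjlb ugz kod onlzy jucv vmqk
Hunk 3: at line 3 remove [onlzy] add [tdbv,fvhad,qwap] -> 9 lines: fax hjlb ugz kod tdbv fvhad qwap jucv vmqk
Hunk 4: at line 2 remove [ugz,kod] add [blzot] -> 8 lines: fax hjlb blzot tdbv fvhad qwap jucv vmqk
Hunk 5: at line 3 remove [tdbv,fvhad,qwap] add [zdtv,liu,rcr] -> 8 lines: fax hjlb blzot zdtv liu rcr jucv vmqk
Hunk 6: at line 4 remove [rcr] add [jwuk,pnizl,eutl] -> 10 lines: fax hjlb blzot zdtv liu jwuk pnizl eutl jucv vmqk
Hunk 7: at line 1 remove [hjlb,blzot,zdtv] add [rjn,nqvj] -> 9 lines: fax rjn nqvj liu jwuk pnizl eutl jucv vmqk
Final line count: 9

Answer: 9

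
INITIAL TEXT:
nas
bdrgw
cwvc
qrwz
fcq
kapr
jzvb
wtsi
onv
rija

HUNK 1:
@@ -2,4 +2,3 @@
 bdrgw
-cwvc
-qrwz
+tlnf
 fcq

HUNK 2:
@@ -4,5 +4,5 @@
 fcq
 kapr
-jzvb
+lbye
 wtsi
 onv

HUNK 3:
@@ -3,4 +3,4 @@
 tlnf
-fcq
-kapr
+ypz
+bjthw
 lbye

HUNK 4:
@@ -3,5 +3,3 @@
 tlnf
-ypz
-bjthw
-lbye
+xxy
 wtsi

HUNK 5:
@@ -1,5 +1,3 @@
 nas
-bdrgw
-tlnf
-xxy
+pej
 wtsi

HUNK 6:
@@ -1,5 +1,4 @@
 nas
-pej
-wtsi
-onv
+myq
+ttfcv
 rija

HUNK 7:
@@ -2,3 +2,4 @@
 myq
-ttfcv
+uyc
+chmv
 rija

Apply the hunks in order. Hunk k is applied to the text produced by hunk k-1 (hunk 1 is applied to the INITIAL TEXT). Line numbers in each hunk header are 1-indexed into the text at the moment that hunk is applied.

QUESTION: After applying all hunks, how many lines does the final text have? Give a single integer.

Hunk 1: at line 2 remove [cwvc,qrwz] add [tlnf] -> 9 lines: nas bdrgw tlnf fcq kapr jzvb wtsi onv rija
Hunk 2: at line 4 remove [jzvb] add [lbye] -> 9 lines: nas bdrgw tlnf fcq kapr lbye wtsi onv rija
Hunk 3: at line 3 remove [fcq,kapr] add [ypz,bjthw] -> 9 lines: nas bdrgw tlnf ypz bjthw lbye wtsi onv rija
Hunk 4: at line 3 remove [ypz,bjthw,lbye] add [xxy] -> 7 lines: nas bdrgw tlnf xxy wtsi onv rija
Hunk 5: at line 1 remove [bdrgw,tlnf,xxy] add [pej] -> 5 lines: nas pej wtsi onv rija
Hunk 6: at line 1 remove [pej,wtsi,onv] add [myq,ttfcv] -> 4 lines: nas myq ttfcv rija
Hunk 7: at line 2 remove [ttfcv] add [uyc,chmv] -> 5 lines: nas myq uyc chmv rija
Final line count: 5

Answer: 5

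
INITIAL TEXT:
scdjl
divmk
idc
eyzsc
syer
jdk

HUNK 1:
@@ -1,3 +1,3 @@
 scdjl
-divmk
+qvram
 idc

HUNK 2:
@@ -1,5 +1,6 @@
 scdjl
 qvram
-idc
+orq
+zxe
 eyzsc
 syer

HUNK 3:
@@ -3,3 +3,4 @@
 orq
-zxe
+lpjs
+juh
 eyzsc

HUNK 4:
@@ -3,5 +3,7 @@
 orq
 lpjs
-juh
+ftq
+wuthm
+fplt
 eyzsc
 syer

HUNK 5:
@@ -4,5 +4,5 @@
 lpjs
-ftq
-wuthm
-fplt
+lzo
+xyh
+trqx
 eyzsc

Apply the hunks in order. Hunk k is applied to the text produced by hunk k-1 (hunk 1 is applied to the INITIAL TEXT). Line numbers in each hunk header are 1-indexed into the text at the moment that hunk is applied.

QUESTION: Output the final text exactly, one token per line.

Hunk 1: at line 1 remove [divmk] add [qvram] -> 6 lines: scdjl qvram idc eyzsc syer jdk
Hunk 2: at line 1 remove [idc] add [orq,zxe] -> 7 lines: scdjl qvram orq zxe eyzsc syer jdk
Hunk 3: at line 3 remove [zxe] add [lpjs,juh] -> 8 lines: scdjl qvram orq lpjs juh eyzsc syer jdk
Hunk 4: at line 3 remove [juh] add [ftq,wuthm,fplt] -> 10 lines: scdjl qvram orq lpjs ftq wuthm fplt eyzsc syer jdk
Hunk 5: at line 4 remove [ftq,wuthm,fplt] add [lzo,xyh,trqx] -> 10 lines: scdjl qvram orq lpjs lzo xyh trqx eyzsc syer jdk

Answer: scdjl
qvram
orq
lpjs
lzo
xyh
trqx
eyzsc
syer
jdk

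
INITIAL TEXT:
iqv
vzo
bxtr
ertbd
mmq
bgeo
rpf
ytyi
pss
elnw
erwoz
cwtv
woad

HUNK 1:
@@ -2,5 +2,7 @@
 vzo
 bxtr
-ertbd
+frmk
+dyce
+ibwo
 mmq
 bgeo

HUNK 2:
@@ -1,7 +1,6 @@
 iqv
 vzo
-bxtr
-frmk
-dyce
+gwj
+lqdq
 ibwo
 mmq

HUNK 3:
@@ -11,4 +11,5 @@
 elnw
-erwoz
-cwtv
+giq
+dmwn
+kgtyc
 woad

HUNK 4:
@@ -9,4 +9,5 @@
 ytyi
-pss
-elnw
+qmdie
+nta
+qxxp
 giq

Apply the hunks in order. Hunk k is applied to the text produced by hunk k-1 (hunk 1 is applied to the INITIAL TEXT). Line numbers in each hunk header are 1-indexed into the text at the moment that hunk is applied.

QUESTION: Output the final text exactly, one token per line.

Answer: iqv
vzo
gwj
lqdq
ibwo
mmq
bgeo
rpf
ytyi
qmdie
nta
qxxp
giq
dmwn
kgtyc
woad

Derivation:
Hunk 1: at line 2 remove [ertbd] add [frmk,dyce,ibwo] -> 15 lines: iqv vzo bxtr frmk dyce ibwo mmq bgeo rpf ytyi pss elnw erwoz cwtv woad
Hunk 2: at line 1 remove [bxtr,frmk,dyce] add [gwj,lqdq] -> 14 lines: iqv vzo gwj lqdq ibwo mmq bgeo rpf ytyi pss elnw erwoz cwtv woad
Hunk 3: at line 11 remove [erwoz,cwtv] add [giq,dmwn,kgtyc] -> 15 lines: iqv vzo gwj lqdq ibwo mmq bgeo rpf ytyi pss elnw giq dmwn kgtyc woad
Hunk 4: at line 9 remove [pss,elnw] add [qmdie,nta,qxxp] -> 16 lines: iqv vzo gwj lqdq ibwo mmq bgeo rpf ytyi qmdie nta qxxp giq dmwn kgtyc woad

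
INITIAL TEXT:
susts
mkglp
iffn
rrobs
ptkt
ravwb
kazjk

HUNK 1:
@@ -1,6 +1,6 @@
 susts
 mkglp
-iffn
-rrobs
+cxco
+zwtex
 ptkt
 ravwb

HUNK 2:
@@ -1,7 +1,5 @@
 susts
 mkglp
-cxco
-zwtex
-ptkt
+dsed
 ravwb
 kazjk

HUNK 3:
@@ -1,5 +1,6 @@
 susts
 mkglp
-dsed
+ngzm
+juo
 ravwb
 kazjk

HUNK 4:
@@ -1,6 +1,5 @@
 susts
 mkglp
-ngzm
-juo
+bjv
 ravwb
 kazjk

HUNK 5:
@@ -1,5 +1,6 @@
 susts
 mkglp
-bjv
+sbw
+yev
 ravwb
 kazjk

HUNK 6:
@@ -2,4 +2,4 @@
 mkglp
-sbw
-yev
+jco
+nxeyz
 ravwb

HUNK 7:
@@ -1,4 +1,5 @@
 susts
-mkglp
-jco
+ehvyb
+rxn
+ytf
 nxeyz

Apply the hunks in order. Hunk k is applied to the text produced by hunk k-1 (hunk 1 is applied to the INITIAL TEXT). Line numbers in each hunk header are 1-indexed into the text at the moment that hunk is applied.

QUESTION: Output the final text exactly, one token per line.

Hunk 1: at line 1 remove [iffn,rrobs] add [cxco,zwtex] -> 7 lines: susts mkglp cxco zwtex ptkt ravwb kazjk
Hunk 2: at line 1 remove [cxco,zwtex,ptkt] add [dsed] -> 5 lines: susts mkglp dsed ravwb kazjk
Hunk 3: at line 1 remove [dsed] add [ngzm,juo] -> 6 lines: susts mkglp ngzm juo ravwb kazjk
Hunk 4: at line 1 remove [ngzm,juo] add [bjv] -> 5 lines: susts mkglp bjv ravwb kazjk
Hunk 5: at line 1 remove [bjv] add [sbw,yev] -> 6 lines: susts mkglp sbw yev ravwb kazjk
Hunk 6: at line 2 remove [sbw,yev] add [jco,nxeyz] -> 6 lines: susts mkglp jco nxeyz ravwb kazjk
Hunk 7: at line 1 remove [mkglp,jco] add [ehvyb,rxn,ytf] -> 7 lines: susts ehvyb rxn ytf nxeyz ravwb kazjk

Answer: susts
ehvyb
rxn
ytf
nxeyz
ravwb
kazjk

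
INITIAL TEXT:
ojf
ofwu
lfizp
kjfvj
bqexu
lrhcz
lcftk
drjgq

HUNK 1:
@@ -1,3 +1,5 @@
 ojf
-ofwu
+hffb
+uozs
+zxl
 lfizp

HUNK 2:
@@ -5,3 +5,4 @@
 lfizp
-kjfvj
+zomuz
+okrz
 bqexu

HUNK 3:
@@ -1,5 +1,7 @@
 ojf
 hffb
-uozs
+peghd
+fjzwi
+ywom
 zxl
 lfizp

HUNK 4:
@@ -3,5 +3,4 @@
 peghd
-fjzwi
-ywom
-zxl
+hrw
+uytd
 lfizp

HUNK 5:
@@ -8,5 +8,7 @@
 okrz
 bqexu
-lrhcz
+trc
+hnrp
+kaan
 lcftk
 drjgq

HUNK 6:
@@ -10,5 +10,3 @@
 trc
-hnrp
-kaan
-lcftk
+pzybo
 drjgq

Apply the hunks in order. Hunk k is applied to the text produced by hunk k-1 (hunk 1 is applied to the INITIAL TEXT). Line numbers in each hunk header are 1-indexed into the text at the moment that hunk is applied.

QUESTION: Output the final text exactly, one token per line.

Hunk 1: at line 1 remove [ofwu] add [hffb,uozs,zxl] -> 10 lines: ojf hffb uozs zxl lfizp kjfvj bqexu lrhcz lcftk drjgq
Hunk 2: at line 5 remove [kjfvj] add [zomuz,okrz] -> 11 lines: ojf hffb uozs zxl lfizp zomuz okrz bqexu lrhcz lcftk drjgq
Hunk 3: at line 1 remove [uozs] add [peghd,fjzwi,ywom] -> 13 lines: ojf hffb peghd fjzwi ywom zxl lfizp zomuz okrz bqexu lrhcz lcftk drjgq
Hunk 4: at line 3 remove [fjzwi,ywom,zxl] add [hrw,uytd] -> 12 lines: ojf hffb peghd hrw uytd lfizp zomuz okrz bqexu lrhcz lcftk drjgq
Hunk 5: at line 8 remove [lrhcz] add [trc,hnrp,kaan] -> 14 lines: ojf hffb peghd hrw uytd lfizp zomuz okrz bqexu trc hnrp kaan lcftk drjgq
Hunk 6: at line 10 remove [hnrp,kaan,lcftk] add [pzybo] -> 12 lines: ojf hffb peghd hrw uytd lfizp zomuz okrz bqexu trc pzybo drjgq

Answer: ojf
hffb
peghd
hrw
uytd
lfizp
zomuz
okrz
bqexu
trc
pzybo
drjgq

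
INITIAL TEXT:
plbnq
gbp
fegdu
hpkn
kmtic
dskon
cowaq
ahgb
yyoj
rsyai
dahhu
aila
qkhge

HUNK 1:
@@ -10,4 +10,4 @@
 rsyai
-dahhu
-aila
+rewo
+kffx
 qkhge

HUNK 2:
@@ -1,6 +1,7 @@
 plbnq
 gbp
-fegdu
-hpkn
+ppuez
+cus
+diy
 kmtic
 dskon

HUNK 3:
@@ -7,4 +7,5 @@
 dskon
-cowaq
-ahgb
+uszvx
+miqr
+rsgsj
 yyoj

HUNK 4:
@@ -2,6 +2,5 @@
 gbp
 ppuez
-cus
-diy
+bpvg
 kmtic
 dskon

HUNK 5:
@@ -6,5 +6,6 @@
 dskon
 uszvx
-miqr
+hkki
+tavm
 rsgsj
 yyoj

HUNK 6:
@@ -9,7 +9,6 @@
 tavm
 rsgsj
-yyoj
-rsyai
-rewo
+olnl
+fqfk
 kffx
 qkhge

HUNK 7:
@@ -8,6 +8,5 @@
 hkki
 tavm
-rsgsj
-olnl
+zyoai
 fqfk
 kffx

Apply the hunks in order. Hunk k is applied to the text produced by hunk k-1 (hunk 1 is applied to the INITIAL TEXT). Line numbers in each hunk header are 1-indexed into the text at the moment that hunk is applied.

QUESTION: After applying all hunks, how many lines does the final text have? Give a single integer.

Hunk 1: at line 10 remove [dahhu,aila] add [rewo,kffx] -> 13 lines: plbnq gbp fegdu hpkn kmtic dskon cowaq ahgb yyoj rsyai rewo kffx qkhge
Hunk 2: at line 1 remove [fegdu,hpkn] add [ppuez,cus,diy] -> 14 lines: plbnq gbp ppuez cus diy kmtic dskon cowaq ahgb yyoj rsyai rewo kffx qkhge
Hunk 3: at line 7 remove [cowaq,ahgb] add [uszvx,miqr,rsgsj] -> 15 lines: plbnq gbp ppuez cus diy kmtic dskon uszvx miqr rsgsj yyoj rsyai rewo kffx qkhge
Hunk 4: at line 2 remove [cus,diy] add [bpvg] -> 14 lines: plbnq gbp ppuez bpvg kmtic dskon uszvx miqr rsgsj yyoj rsyai rewo kffx qkhge
Hunk 5: at line 6 remove [miqr] add [hkki,tavm] -> 15 lines: plbnq gbp ppuez bpvg kmtic dskon uszvx hkki tavm rsgsj yyoj rsyai rewo kffx qkhge
Hunk 6: at line 9 remove [yyoj,rsyai,rewo] add [olnl,fqfk] -> 14 lines: plbnq gbp ppuez bpvg kmtic dskon uszvx hkki tavm rsgsj olnl fqfk kffx qkhge
Hunk 7: at line 8 remove [rsgsj,olnl] add [zyoai] -> 13 lines: plbnq gbp ppuez bpvg kmtic dskon uszvx hkki tavm zyoai fqfk kffx qkhge
Final line count: 13

Answer: 13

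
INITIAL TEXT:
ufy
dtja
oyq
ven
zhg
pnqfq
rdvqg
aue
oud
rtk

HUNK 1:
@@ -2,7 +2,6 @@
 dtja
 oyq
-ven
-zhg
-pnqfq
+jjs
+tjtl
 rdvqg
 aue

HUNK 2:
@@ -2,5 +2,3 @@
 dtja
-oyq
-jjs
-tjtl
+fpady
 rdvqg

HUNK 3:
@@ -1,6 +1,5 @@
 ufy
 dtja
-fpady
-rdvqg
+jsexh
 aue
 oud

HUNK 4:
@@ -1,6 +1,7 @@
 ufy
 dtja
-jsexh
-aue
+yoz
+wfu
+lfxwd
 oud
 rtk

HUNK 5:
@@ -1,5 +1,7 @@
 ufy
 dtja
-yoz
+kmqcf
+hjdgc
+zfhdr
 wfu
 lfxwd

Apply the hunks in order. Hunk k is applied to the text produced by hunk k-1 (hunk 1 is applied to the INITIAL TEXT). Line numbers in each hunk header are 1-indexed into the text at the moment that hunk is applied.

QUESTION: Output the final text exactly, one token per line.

Hunk 1: at line 2 remove [ven,zhg,pnqfq] add [jjs,tjtl] -> 9 lines: ufy dtja oyq jjs tjtl rdvqg aue oud rtk
Hunk 2: at line 2 remove [oyq,jjs,tjtl] add [fpady] -> 7 lines: ufy dtja fpady rdvqg aue oud rtk
Hunk 3: at line 1 remove [fpady,rdvqg] add [jsexh] -> 6 lines: ufy dtja jsexh aue oud rtk
Hunk 4: at line 1 remove [jsexh,aue] add [yoz,wfu,lfxwd] -> 7 lines: ufy dtja yoz wfu lfxwd oud rtk
Hunk 5: at line 1 remove [yoz] add [kmqcf,hjdgc,zfhdr] -> 9 lines: ufy dtja kmqcf hjdgc zfhdr wfu lfxwd oud rtk

Answer: ufy
dtja
kmqcf
hjdgc
zfhdr
wfu
lfxwd
oud
rtk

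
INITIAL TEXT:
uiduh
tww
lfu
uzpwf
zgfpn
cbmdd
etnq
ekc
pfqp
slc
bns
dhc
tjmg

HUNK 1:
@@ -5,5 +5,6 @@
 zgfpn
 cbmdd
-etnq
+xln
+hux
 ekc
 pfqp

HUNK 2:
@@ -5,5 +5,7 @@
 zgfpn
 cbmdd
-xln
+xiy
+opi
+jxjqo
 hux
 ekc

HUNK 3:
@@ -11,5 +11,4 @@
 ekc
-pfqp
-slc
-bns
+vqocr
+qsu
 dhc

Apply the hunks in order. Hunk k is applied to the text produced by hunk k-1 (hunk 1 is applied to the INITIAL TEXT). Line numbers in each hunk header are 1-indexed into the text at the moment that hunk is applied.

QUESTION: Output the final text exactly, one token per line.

Hunk 1: at line 5 remove [etnq] add [xln,hux] -> 14 lines: uiduh tww lfu uzpwf zgfpn cbmdd xln hux ekc pfqp slc bns dhc tjmg
Hunk 2: at line 5 remove [xln] add [xiy,opi,jxjqo] -> 16 lines: uiduh tww lfu uzpwf zgfpn cbmdd xiy opi jxjqo hux ekc pfqp slc bns dhc tjmg
Hunk 3: at line 11 remove [pfqp,slc,bns] add [vqocr,qsu] -> 15 lines: uiduh tww lfu uzpwf zgfpn cbmdd xiy opi jxjqo hux ekc vqocr qsu dhc tjmg

Answer: uiduh
tww
lfu
uzpwf
zgfpn
cbmdd
xiy
opi
jxjqo
hux
ekc
vqocr
qsu
dhc
tjmg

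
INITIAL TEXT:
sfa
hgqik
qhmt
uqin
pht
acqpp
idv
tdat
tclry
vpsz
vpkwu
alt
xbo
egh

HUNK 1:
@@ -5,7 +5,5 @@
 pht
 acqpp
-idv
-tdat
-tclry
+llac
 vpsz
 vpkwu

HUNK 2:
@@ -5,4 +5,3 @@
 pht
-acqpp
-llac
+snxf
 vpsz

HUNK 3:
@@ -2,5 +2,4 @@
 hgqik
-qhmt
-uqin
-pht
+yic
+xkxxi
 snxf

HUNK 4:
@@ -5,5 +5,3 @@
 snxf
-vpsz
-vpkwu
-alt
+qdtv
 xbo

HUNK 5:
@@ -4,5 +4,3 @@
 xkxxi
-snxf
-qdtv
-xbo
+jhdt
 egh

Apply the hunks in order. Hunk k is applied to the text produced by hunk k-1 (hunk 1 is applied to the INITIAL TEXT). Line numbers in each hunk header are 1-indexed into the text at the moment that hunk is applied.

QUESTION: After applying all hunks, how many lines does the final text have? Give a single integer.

Answer: 6

Derivation:
Hunk 1: at line 5 remove [idv,tdat,tclry] add [llac] -> 12 lines: sfa hgqik qhmt uqin pht acqpp llac vpsz vpkwu alt xbo egh
Hunk 2: at line 5 remove [acqpp,llac] add [snxf] -> 11 lines: sfa hgqik qhmt uqin pht snxf vpsz vpkwu alt xbo egh
Hunk 3: at line 2 remove [qhmt,uqin,pht] add [yic,xkxxi] -> 10 lines: sfa hgqik yic xkxxi snxf vpsz vpkwu alt xbo egh
Hunk 4: at line 5 remove [vpsz,vpkwu,alt] add [qdtv] -> 8 lines: sfa hgqik yic xkxxi snxf qdtv xbo egh
Hunk 5: at line 4 remove [snxf,qdtv,xbo] add [jhdt] -> 6 lines: sfa hgqik yic xkxxi jhdt egh
Final line count: 6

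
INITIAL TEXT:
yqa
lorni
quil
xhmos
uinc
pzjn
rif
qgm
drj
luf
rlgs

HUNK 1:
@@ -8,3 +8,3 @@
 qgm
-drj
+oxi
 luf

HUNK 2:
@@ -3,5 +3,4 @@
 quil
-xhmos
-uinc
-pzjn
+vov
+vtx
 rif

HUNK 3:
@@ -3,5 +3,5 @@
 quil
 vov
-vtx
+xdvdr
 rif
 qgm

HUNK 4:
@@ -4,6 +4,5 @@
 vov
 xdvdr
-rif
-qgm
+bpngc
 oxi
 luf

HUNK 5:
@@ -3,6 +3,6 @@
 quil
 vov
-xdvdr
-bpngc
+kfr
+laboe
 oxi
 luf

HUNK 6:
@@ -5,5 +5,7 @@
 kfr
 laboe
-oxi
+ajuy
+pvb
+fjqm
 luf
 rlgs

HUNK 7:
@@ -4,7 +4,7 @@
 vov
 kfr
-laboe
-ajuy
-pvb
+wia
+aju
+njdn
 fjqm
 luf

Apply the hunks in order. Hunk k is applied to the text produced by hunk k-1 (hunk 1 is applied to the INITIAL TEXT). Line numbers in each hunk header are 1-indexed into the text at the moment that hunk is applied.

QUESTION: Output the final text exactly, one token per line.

Answer: yqa
lorni
quil
vov
kfr
wia
aju
njdn
fjqm
luf
rlgs

Derivation:
Hunk 1: at line 8 remove [drj] add [oxi] -> 11 lines: yqa lorni quil xhmos uinc pzjn rif qgm oxi luf rlgs
Hunk 2: at line 3 remove [xhmos,uinc,pzjn] add [vov,vtx] -> 10 lines: yqa lorni quil vov vtx rif qgm oxi luf rlgs
Hunk 3: at line 3 remove [vtx] add [xdvdr] -> 10 lines: yqa lorni quil vov xdvdr rif qgm oxi luf rlgs
Hunk 4: at line 4 remove [rif,qgm] add [bpngc] -> 9 lines: yqa lorni quil vov xdvdr bpngc oxi luf rlgs
Hunk 5: at line 3 remove [xdvdr,bpngc] add [kfr,laboe] -> 9 lines: yqa lorni quil vov kfr laboe oxi luf rlgs
Hunk 6: at line 5 remove [oxi] add [ajuy,pvb,fjqm] -> 11 lines: yqa lorni quil vov kfr laboe ajuy pvb fjqm luf rlgs
Hunk 7: at line 4 remove [laboe,ajuy,pvb] add [wia,aju,njdn] -> 11 lines: yqa lorni quil vov kfr wia aju njdn fjqm luf rlgs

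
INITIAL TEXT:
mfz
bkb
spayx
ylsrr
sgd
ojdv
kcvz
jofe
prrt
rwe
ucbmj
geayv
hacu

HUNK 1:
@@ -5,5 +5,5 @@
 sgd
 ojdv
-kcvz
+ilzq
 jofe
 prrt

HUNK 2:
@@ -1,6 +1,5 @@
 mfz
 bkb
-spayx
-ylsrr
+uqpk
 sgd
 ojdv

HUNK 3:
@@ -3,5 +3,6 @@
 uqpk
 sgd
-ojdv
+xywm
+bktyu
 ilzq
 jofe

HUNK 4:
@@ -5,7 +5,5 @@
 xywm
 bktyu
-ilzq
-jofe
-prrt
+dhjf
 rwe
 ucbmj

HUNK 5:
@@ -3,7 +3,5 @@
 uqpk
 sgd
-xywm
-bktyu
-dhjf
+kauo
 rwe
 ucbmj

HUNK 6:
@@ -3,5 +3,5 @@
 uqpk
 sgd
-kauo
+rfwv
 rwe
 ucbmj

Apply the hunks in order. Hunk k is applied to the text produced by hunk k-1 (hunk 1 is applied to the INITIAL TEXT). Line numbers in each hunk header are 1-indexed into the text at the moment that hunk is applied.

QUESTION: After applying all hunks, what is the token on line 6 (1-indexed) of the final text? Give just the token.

Hunk 1: at line 5 remove [kcvz] add [ilzq] -> 13 lines: mfz bkb spayx ylsrr sgd ojdv ilzq jofe prrt rwe ucbmj geayv hacu
Hunk 2: at line 1 remove [spayx,ylsrr] add [uqpk] -> 12 lines: mfz bkb uqpk sgd ojdv ilzq jofe prrt rwe ucbmj geayv hacu
Hunk 3: at line 3 remove [ojdv] add [xywm,bktyu] -> 13 lines: mfz bkb uqpk sgd xywm bktyu ilzq jofe prrt rwe ucbmj geayv hacu
Hunk 4: at line 5 remove [ilzq,jofe,prrt] add [dhjf] -> 11 lines: mfz bkb uqpk sgd xywm bktyu dhjf rwe ucbmj geayv hacu
Hunk 5: at line 3 remove [xywm,bktyu,dhjf] add [kauo] -> 9 lines: mfz bkb uqpk sgd kauo rwe ucbmj geayv hacu
Hunk 6: at line 3 remove [kauo] add [rfwv] -> 9 lines: mfz bkb uqpk sgd rfwv rwe ucbmj geayv hacu
Final line 6: rwe

Answer: rwe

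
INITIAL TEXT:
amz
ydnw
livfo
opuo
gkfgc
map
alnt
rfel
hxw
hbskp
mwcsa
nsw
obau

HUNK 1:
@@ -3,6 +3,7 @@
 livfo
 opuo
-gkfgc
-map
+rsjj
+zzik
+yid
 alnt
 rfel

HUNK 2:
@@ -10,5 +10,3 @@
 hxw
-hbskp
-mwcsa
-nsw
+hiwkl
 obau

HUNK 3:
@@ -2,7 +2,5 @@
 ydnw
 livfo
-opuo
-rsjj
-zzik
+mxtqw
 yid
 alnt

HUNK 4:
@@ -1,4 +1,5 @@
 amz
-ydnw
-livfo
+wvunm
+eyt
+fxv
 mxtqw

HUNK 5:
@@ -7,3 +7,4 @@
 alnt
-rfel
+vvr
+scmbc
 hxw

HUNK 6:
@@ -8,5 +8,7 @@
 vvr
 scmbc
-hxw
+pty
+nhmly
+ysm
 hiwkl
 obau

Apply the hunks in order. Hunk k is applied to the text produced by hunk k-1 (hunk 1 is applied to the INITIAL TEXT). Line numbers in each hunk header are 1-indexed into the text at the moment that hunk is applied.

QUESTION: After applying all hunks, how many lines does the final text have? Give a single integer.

Answer: 14

Derivation:
Hunk 1: at line 3 remove [gkfgc,map] add [rsjj,zzik,yid] -> 14 lines: amz ydnw livfo opuo rsjj zzik yid alnt rfel hxw hbskp mwcsa nsw obau
Hunk 2: at line 10 remove [hbskp,mwcsa,nsw] add [hiwkl] -> 12 lines: amz ydnw livfo opuo rsjj zzik yid alnt rfel hxw hiwkl obau
Hunk 3: at line 2 remove [opuo,rsjj,zzik] add [mxtqw] -> 10 lines: amz ydnw livfo mxtqw yid alnt rfel hxw hiwkl obau
Hunk 4: at line 1 remove [ydnw,livfo] add [wvunm,eyt,fxv] -> 11 lines: amz wvunm eyt fxv mxtqw yid alnt rfel hxw hiwkl obau
Hunk 5: at line 7 remove [rfel] add [vvr,scmbc] -> 12 lines: amz wvunm eyt fxv mxtqw yid alnt vvr scmbc hxw hiwkl obau
Hunk 6: at line 8 remove [hxw] add [pty,nhmly,ysm] -> 14 lines: amz wvunm eyt fxv mxtqw yid alnt vvr scmbc pty nhmly ysm hiwkl obau
Final line count: 14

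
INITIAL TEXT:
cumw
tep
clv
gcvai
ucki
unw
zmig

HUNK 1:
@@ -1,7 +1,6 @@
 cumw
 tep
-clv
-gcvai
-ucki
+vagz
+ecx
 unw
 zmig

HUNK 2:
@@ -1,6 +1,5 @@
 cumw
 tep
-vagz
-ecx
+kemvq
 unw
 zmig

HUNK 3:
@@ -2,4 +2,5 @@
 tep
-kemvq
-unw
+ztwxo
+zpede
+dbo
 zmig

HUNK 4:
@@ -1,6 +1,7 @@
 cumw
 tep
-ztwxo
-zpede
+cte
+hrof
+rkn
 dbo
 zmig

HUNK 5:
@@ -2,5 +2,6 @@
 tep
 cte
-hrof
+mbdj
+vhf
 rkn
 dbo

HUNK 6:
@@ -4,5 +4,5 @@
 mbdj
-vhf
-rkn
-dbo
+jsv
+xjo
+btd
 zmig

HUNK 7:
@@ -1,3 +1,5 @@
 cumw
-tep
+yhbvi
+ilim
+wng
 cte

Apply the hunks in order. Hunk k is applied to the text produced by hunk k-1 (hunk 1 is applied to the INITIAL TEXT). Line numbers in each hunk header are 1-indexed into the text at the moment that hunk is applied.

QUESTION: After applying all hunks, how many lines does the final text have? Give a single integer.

Answer: 10

Derivation:
Hunk 1: at line 1 remove [clv,gcvai,ucki] add [vagz,ecx] -> 6 lines: cumw tep vagz ecx unw zmig
Hunk 2: at line 1 remove [vagz,ecx] add [kemvq] -> 5 lines: cumw tep kemvq unw zmig
Hunk 3: at line 2 remove [kemvq,unw] add [ztwxo,zpede,dbo] -> 6 lines: cumw tep ztwxo zpede dbo zmig
Hunk 4: at line 1 remove [ztwxo,zpede] add [cte,hrof,rkn] -> 7 lines: cumw tep cte hrof rkn dbo zmig
Hunk 5: at line 2 remove [hrof] add [mbdj,vhf] -> 8 lines: cumw tep cte mbdj vhf rkn dbo zmig
Hunk 6: at line 4 remove [vhf,rkn,dbo] add [jsv,xjo,btd] -> 8 lines: cumw tep cte mbdj jsv xjo btd zmig
Hunk 7: at line 1 remove [tep] add [yhbvi,ilim,wng] -> 10 lines: cumw yhbvi ilim wng cte mbdj jsv xjo btd zmig
Final line count: 10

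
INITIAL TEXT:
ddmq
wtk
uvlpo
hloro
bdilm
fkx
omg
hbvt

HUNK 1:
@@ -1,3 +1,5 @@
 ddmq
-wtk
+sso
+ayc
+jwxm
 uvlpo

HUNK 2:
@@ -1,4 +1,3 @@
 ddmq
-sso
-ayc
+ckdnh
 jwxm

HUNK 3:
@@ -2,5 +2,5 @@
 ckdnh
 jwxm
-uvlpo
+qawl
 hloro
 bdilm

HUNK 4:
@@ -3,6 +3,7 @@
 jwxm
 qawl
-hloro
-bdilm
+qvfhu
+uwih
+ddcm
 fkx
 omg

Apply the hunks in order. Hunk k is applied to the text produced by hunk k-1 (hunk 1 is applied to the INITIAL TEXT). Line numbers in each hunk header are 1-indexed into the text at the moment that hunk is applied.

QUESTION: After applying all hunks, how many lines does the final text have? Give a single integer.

Hunk 1: at line 1 remove [wtk] add [sso,ayc,jwxm] -> 10 lines: ddmq sso ayc jwxm uvlpo hloro bdilm fkx omg hbvt
Hunk 2: at line 1 remove [sso,ayc] add [ckdnh] -> 9 lines: ddmq ckdnh jwxm uvlpo hloro bdilm fkx omg hbvt
Hunk 3: at line 2 remove [uvlpo] add [qawl] -> 9 lines: ddmq ckdnh jwxm qawl hloro bdilm fkx omg hbvt
Hunk 4: at line 3 remove [hloro,bdilm] add [qvfhu,uwih,ddcm] -> 10 lines: ddmq ckdnh jwxm qawl qvfhu uwih ddcm fkx omg hbvt
Final line count: 10

Answer: 10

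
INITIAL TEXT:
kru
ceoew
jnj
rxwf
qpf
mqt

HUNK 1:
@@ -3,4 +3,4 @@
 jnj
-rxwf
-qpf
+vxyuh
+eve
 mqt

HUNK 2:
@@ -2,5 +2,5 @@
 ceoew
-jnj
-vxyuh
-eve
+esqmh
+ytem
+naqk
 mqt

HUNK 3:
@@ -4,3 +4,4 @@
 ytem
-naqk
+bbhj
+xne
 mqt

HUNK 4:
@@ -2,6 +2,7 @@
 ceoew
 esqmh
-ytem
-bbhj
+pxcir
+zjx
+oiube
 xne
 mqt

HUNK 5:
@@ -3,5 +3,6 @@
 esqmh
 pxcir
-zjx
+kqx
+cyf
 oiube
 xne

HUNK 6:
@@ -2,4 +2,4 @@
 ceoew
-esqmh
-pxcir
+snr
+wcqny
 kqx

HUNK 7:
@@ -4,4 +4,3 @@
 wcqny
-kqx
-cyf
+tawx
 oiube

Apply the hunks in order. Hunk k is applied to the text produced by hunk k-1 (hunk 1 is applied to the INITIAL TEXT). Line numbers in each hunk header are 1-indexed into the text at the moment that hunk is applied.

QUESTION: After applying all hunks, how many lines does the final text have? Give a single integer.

Hunk 1: at line 3 remove [rxwf,qpf] add [vxyuh,eve] -> 6 lines: kru ceoew jnj vxyuh eve mqt
Hunk 2: at line 2 remove [jnj,vxyuh,eve] add [esqmh,ytem,naqk] -> 6 lines: kru ceoew esqmh ytem naqk mqt
Hunk 3: at line 4 remove [naqk] add [bbhj,xne] -> 7 lines: kru ceoew esqmh ytem bbhj xne mqt
Hunk 4: at line 2 remove [ytem,bbhj] add [pxcir,zjx,oiube] -> 8 lines: kru ceoew esqmh pxcir zjx oiube xne mqt
Hunk 5: at line 3 remove [zjx] add [kqx,cyf] -> 9 lines: kru ceoew esqmh pxcir kqx cyf oiube xne mqt
Hunk 6: at line 2 remove [esqmh,pxcir] add [snr,wcqny] -> 9 lines: kru ceoew snr wcqny kqx cyf oiube xne mqt
Hunk 7: at line 4 remove [kqx,cyf] add [tawx] -> 8 lines: kru ceoew snr wcqny tawx oiube xne mqt
Final line count: 8

Answer: 8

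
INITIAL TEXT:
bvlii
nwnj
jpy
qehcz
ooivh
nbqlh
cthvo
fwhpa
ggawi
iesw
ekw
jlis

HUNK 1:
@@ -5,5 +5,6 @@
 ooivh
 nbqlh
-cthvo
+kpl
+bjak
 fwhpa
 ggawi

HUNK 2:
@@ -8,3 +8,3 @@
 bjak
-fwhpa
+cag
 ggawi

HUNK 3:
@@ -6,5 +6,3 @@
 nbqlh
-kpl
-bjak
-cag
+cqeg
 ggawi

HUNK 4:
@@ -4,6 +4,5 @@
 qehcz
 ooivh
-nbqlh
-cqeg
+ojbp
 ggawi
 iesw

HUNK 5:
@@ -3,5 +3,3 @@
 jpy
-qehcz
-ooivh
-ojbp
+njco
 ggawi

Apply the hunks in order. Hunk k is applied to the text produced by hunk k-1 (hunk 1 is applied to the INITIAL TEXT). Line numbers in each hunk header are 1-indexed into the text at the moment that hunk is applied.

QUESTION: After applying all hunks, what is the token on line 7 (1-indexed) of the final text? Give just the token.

Answer: ekw

Derivation:
Hunk 1: at line 5 remove [cthvo] add [kpl,bjak] -> 13 lines: bvlii nwnj jpy qehcz ooivh nbqlh kpl bjak fwhpa ggawi iesw ekw jlis
Hunk 2: at line 8 remove [fwhpa] add [cag] -> 13 lines: bvlii nwnj jpy qehcz ooivh nbqlh kpl bjak cag ggawi iesw ekw jlis
Hunk 3: at line 6 remove [kpl,bjak,cag] add [cqeg] -> 11 lines: bvlii nwnj jpy qehcz ooivh nbqlh cqeg ggawi iesw ekw jlis
Hunk 4: at line 4 remove [nbqlh,cqeg] add [ojbp] -> 10 lines: bvlii nwnj jpy qehcz ooivh ojbp ggawi iesw ekw jlis
Hunk 5: at line 3 remove [qehcz,ooivh,ojbp] add [njco] -> 8 lines: bvlii nwnj jpy njco ggawi iesw ekw jlis
Final line 7: ekw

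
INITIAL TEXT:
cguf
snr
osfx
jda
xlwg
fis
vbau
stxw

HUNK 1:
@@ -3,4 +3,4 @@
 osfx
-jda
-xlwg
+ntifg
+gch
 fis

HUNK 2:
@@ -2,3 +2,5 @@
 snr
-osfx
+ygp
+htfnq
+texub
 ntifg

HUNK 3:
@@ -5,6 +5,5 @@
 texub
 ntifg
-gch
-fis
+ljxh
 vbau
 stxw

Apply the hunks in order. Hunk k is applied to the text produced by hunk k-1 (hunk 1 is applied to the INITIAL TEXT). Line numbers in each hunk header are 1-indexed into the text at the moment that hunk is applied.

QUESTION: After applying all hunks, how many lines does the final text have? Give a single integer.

Hunk 1: at line 3 remove [jda,xlwg] add [ntifg,gch] -> 8 lines: cguf snr osfx ntifg gch fis vbau stxw
Hunk 2: at line 2 remove [osfx] add [ygp,htfnq,texub] -> 10 lines: cguf snr ygp htfnq texub ntifg gch fis vbau stxw
Hunk 3: at line 5 remove [gch,fis] add [ljxh] -> 9 lines: cguf snr ygp htfnq texub ntifg ljxh vbau stxw
Final line count: 9

Answer: 9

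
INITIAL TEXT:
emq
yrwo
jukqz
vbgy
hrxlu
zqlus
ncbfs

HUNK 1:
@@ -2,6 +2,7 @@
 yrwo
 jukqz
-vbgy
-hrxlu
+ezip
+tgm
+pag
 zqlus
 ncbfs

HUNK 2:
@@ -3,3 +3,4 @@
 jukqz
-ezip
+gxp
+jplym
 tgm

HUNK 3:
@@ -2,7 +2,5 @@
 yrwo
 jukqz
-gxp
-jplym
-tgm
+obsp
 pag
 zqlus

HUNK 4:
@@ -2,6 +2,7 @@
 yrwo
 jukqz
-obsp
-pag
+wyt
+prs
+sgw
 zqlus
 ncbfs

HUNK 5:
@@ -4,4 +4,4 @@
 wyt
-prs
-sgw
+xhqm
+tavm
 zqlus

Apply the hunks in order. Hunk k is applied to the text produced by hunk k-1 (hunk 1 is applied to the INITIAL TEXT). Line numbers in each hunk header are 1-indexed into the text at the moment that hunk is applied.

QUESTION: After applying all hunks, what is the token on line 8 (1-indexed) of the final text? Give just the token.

Hunk 1: at line 2 remove [vbgy,hrxlu] add [ezip,tgm,pag] -> 8 lines: emq yrwo jukqz ezip tgm pag zqlus ncbfs
Hunk 2: at line 3 remove [ezip] add [gxp,jplym] -> 9 lines: emq yrwo jukqz gxp jplym tgm pag zqlus ncbfs
Hunk 3: at line 2 remove [gxp,jplym,tgm] add [obsp] -> 7 lines: emq yrwo jukqz obsp pag zqlus ncbfs
Hunk 4: at line 2 remove [obsp,pag] add [wyt,prs,sgw] -> 8 lines: emq yrwo jukqz wyt prs sgw zqlus ncbfs
Hunk 5: at line 4 remove [prs,sgw] add [xhqm,tavm] -> 8 lines: emq yrwo jukqz wyt xhqm tavm zqlus ncbfs
Final line 8: ncbfs

Answer: ncbfs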